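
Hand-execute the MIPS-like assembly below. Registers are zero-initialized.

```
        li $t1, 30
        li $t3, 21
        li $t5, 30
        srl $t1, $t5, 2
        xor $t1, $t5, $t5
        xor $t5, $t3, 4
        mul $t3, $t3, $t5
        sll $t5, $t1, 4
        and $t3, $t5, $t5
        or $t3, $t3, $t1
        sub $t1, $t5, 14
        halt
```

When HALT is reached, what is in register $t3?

0

$t1=30
$t3=21
$t5=30
$t1=30>>2=7
$t1=30^30=0
$t5=21^4=17
$t3=21*17=357
$t5=0<<4=0
$t3=0&0=0
$t3=0|0=0
$t1=0-14=-14
halt.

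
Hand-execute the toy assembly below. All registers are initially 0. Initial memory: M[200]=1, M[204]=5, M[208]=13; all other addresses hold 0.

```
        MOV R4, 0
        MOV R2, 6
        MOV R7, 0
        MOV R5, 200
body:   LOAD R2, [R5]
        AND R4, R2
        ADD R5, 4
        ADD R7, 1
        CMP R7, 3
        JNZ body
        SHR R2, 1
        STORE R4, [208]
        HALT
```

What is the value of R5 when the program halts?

212

MOV R4, 0 → R4=0
MOV R2, 6 → R2=6
MOV R7, 0 → R7=0
MOV R5, 200 → R5=200
LOAD R2, [R5] → R2=M[200]=1
AND R4, R2 → R4=0&1=0
ADD R5, 4 → R5=200+4=204
ADD R7, 1 → R7=0+1=1
CMP R7, 3  (cmp 1,3)
JNZ body: taken
LOAD R2, [R5] → R2=M[204]=5
AND R4, R2 → R4=0&5=0
ADD R5, 4 → R5=204+4=208
ADD R7, 1 → R7=1+1=2
CMP R7, 3  (cmp 2,3)
JNZ body: taken
LOAD R2, [R5] → R2=M[208]=13
AND R4, R2 → R4=0&13=0
ADD R5, 4 → R5=208+4=212
ADD R7, 1 → R7=2+1=3
CMP R7, 3  (cmp 3,3)
JNZ body: not taken
SHR R2, 1 → R2=13>>1=6
STORE R4, [208] → M[208]=0
halt.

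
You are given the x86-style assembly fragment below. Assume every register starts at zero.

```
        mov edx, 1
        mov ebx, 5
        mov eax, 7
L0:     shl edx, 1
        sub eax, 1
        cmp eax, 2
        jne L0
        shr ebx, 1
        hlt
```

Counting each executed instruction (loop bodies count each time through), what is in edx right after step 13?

edx=1
ebx=5
eax=7
edx=1<<1=2
eax=7-1=6
cmp eax, 2  (cmp 6,2)
jne L0: taken
edx=2<<1=4
eax=6-1=5
cmp eax, 2  (cmp 5,2)
jne L0: taken
edx=4<<1=8
eax=5-1=4
After step 13: edx = 8.

8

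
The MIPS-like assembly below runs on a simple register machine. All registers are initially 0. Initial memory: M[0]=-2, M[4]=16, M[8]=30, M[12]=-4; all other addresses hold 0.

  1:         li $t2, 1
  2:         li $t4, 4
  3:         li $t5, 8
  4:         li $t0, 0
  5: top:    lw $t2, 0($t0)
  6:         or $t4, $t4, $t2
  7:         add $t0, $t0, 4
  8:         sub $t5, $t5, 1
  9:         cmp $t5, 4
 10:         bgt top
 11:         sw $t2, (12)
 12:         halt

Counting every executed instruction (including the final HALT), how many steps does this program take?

$t2=1
$t4=4
$t5=8
$t0=0
$t2=M[0]=-2
$t4=4|(-2)=-2
$t0=0+4=4
$t5=8-1=7
cmp $t5, 4  (cmp 7,4)
bgt top: taken
$t2=M[4]=16
$t4=(-2)|16=-2
$t0=4+4=8
$t5=7-1=6
cmp $t5, 4  (cmp 6,4)
bgt top: taken
$t2=M[8]=30
$t4=(-2)|30=-2
$t0=8+4=12
$t5=6-1=5
cmp $t5, 4  (cmp 5,4)
bgt top: taken
$t2=M[12]=-4
$t4=(-2)|(-4)=-2
$t0=12+4=16
$t5=5-1=4
cmp $t5, 4  (cmp 4,4)
bgt top: not taken
sw $t2, (12) → M[12]=-4
halt.
Total executed instructions: 30.

30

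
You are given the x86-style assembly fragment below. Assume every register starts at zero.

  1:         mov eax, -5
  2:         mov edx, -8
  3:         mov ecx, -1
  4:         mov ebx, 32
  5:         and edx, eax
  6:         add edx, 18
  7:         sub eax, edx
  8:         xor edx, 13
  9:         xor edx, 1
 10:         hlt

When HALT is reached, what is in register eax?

mov eax, -5 → eax=-5
mov edx, -8 → edx=-8
mov ecx, -1 → ecx=-1
mov ebx, 32 → ebx=32
and edx, eax → edx=(-8)&(-5)=-8
add edx, 18 → edx=(-8)+18=10
sub eax, edx → eax=(-5)-10=-15
xor edx, 13 → edx=10^13=7
xor edx, 1 → edx=7^1=6
halt.

-15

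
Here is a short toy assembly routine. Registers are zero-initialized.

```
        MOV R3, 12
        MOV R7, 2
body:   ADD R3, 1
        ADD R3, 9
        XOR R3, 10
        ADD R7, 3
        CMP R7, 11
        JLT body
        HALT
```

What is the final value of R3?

R3=12
R7=2
R3=12+1=13
R3=13+9=22
R3=22^10=28
R7=2+3=5
CMP R7, 11  (cmp 5,11)
JLT body: taken
R3=28+1=29
R3=29+9=38
R3=38^10=44
R7=5+3=8
CMP R7, 11  (cmp 8,11)
JLT body: taken
R3=44+1=45
R3=45+9=54
R3=54^10=60
R7=8+3=11
CMP R7, 11  (cmp 11,11)
JLT body: not taken
halt.

60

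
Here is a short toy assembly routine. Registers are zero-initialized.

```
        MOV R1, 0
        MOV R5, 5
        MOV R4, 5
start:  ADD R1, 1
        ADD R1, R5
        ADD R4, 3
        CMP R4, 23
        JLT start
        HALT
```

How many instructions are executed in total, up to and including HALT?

R1=0
R5=5
R4=5
R1=0+1=1
R1=1+5=6
R4=5+3=8
CMP R4, 23  (cmp 8,23)
JLT start: taken
R1=6+1=7
R1=7+5=12
R4=8+3=11
CMP R4, 23  (cmp 11,23)
JLT start: taken
R1=12+1=13
R1=13+5=18
R4=11+3=14
CMP R4, 23  (cmp 14,23)
JLT start: taken
R1=18+1=19
R1=19+5=24
R4=14+3=17
CMP R4, 23  (cmp 17,23)
JLT start: taken
R1=24+1=25
R1=25+5=30
R4=17+3=20
CMP R4, 23  (cmp 20,23)
JLT start: taken
R1=30+1=31
R1=31+5=36
R4=20+3=23
CMP R4, 23  (cmp 23,23)
JLT start: not taken
halt.
Total executed instructions: 34.

34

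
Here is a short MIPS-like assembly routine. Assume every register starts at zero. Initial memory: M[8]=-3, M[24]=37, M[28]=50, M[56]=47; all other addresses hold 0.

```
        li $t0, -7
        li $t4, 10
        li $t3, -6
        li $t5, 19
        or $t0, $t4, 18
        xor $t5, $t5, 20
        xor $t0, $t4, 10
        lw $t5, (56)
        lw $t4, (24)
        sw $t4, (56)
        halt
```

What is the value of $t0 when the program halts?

0

$t0=-7
$t4=10
$t3=-6
$t5=19
$t0=10|18=26
$t5=19^20=7
$t0=10^10=0
$t5=M[56]=47
$t4=M[24]=37
sw $t4, (56) → M[56]=37
halt.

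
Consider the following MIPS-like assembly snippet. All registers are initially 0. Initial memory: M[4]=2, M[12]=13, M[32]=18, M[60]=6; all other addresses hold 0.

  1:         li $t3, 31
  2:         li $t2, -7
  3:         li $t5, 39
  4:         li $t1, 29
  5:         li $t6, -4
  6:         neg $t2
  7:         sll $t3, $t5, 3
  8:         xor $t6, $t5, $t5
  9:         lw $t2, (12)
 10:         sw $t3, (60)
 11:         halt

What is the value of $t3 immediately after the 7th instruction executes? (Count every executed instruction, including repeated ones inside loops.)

li $t3, 31 → $t3=31
li $t2, -7 → $t2=-7
li $t5, 39 → $t5=39
li $t1, 29 → $t1=29
li $t6, -4 → $t6=-4
neg $t2 → $t2=-(-7)=7
sll $t3, $t5, 3 → $t3=39<<3=312
After step 7: $t3 = 312.

312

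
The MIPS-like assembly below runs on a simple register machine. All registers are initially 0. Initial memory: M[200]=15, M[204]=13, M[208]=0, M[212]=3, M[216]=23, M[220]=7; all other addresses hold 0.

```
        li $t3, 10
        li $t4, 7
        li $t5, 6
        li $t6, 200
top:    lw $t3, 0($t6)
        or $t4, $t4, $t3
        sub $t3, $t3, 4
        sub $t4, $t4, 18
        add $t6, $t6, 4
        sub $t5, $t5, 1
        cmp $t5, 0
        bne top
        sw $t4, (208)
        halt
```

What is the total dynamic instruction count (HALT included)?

54

li $t3, 10 → $t3=10
li $t4, 7 → $t4=7
li $t5, 6 → $t5=6
li $t6, 200 → $t6=200
lw $t3, 0($t6) → $t3=M[200]=15
or $t4, $t4, $t3 → $t4=7|15=15
sub $t3, $t3, 4 → $t3=15-4=11
sub $t4, $t4, 18 → $t4=15-18=-3
add $t6, $t6, 4 → $t6=200+4=204
sub $t5, $t5, 1 → $t5=6-1=5
cmp $t5, 0  (cmp 5,0)
bne top: taken
lw $t3, 0($t6) → $t3=M[204]=13
or $t4, $t4, $t3 → $t4=(-3)|13=-3
sub $t3, $t3, 4 → $t3=13-4=9
sub $t4, $t4, 18 → $t4=(-3)-18=-21
add $t6, $t6, 4 → $t6=204+4=208
sub $t5, $t5, 1 → $t5=5-1=4
cmp $t5, 0  (cmp 4,0)
bne top: taken
lw $t3, 0($t6) → $t3=M[208]=0
or $t4, $t4, $t3 → $t4=(-21)|0=-21
sub $t3, $t3, 4 → $t3=0-4=-4
sub $t4, $t4, 18 → $t4=(-21)-18=-39
add $t6, $t6, 4 → $t6=208+4=212
sub $t5, $t5, 1 → $t5=4-1=3
cmp $t5, 0  (cmp 3,0)
bne top: taken
lw $t3, 0($t6) → $t3=M[212]=3
or $t4, $t4, $t3 → $t4=(-39)|3=-37
sub $t3, $t3, 4 → $t3=3-4=-1
sub $t4, $t4, 18 → $t4=(-37)-18=-55
add $t6, $t6, 4 → $t6=212+4=216
sub $t5, $t5, 1 → $t5=3-1=2
cmp $t5, 0  (cmp 2,0)
bne top: taken
lw $t3, 0($t6) → $t3=M[216]=23
or $t4, $t4, $t3 → $t4=(-55)|23=-33
sub $t3, $t3, 4 → $t3=23-4=19
sub $t4, $t4, 18 → $t4=(-33)-18=-51
add $t6, $t6, 4 → $t6=216+4=220
sub $t5, $t5, 1 → $t5=2-1=1
cmp $t5, 0  (cmp 1,0)
bne top: taken
lw $t3, 0($t6) → $t3=M[220]=7
or $t4, $t4, $t3 → $t4=(-51)|7=-49
sub $t3, $t3, 4 → $t3=7-4=3
sub $t4, $t4, 18 → $t4=(-49)-18=-67
add $t6, $t6, 4 → $t6=220+4=224
sub $t5, $t5, 1 → $t5=1-1=0
cmp $t5, 0  (cmp 0,0)
bne top: not taken
sw $t4, (208) → M[208]=-67
halt.
Total executed instructions: 54.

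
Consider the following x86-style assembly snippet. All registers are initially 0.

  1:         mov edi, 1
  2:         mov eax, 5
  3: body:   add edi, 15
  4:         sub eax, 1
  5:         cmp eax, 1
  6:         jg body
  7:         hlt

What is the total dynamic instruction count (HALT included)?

mov edi, 1 → edi=1
mov eax, 5 → eax=5
add edi, 15 → edi=1+15=16
sub eax, 1 → eax=5-1=4
cmp eax, 1  (cmp 4,1)
jg body: taken
add edi, 15 → edi=16+15=31
sub eax, 1 → eax=4-1=3
cmp eax, 1  (cmp 3,1)
jg body: taken
add edi, 15 → edi=31+15=46
sub eax, 1 → eax=3-1=2
cmp eax, 1  (cmp 2,1)
jg body: taken
add edi, 15 → edi=46+15=61
sub eax, 1 → eax=2-1=1
cmp eax, 1  (cmp 1,1)
jg body: not taken
halt.
Total executed instructions: 19.

19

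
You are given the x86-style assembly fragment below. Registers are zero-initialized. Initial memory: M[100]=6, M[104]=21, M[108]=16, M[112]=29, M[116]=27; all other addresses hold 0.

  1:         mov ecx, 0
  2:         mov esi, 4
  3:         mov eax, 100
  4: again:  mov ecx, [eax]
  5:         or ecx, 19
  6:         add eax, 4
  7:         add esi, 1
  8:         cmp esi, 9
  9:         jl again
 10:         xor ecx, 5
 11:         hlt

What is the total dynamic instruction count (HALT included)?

after mov ecx, 0: ecx=0
after mov esi, 4: esi=4
after mov eax, 100: eax=100
after mov ecx, [eax]: ecx=M[100]=6
after or ecx, 19: ecx=6|19=23
after add eax, 4: eax=100+4=104
after add esi, 1: esi=4+1=5
cmp esi, 9  (cmp 5,9)
jl again: taken
after mov ecx, [eax]: ecx=M[104]=21
after or ecx, 19: ecx=21|19=23
after add eax, 4: eax=104+4=108
after add esi, 1: esi=5+1=6
cmp esi, 9  (cmp 6,9)
jl again: taken
after mov ecx, [eax]: ecx=M[108]=16
after or ecx, 19: ecx=16|19=19
after add eax, 4: eax=108+4=112
after add esi, 1: esi=6+1=7
cmp esi, 9  (cmp 7,9)
jl again: taken
after mov ecx, [eax]: ecx=M[112]=29
after or ecx, 19: ecx=29|19=31
after add eax, 4: eax=112+4=116
after add esi, 1: esi=7+1=8
cmp esi, 9  (cmp 8,9)
jl again: taken
after mov ecx, [eax]: ecx=M[116]=27
after or ecx, 19: ecx=27|19=27
after add eax, 4: eax=116+4=120
after add esi, 1: esi=8+1=9
cmp esi, 9  (cmp 9,9)
jl again: not taken
after xor ecx, 5: ecx=27^5=30
halt.
Total executed instructions: 35.

35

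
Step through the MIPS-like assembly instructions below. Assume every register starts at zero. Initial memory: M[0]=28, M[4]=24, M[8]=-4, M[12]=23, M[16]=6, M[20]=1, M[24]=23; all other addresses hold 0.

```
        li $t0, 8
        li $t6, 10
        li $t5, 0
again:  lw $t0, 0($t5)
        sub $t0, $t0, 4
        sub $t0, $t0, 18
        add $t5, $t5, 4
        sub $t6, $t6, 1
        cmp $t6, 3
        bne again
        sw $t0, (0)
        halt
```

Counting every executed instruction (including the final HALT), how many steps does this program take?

$t0=8
$t6=10
$t5=0
$t0=M[0]=28
$t0=28-4=24
$t0=24-18=6
$t5=0+4=4
$t6=10-1=9
cmp $t6, 3  (cmp 9,3)
bne again: taken
$t0=M[4]=24
$t0=24-4=20
$t0=20-18=2
$t5=4+4=8
$t6=9-1=8
cmp $t6, 3  (cmp 8,3)
bne again: taken
$t0=M[8]=-4
$t0=(-4)-4=-8
$t0=(-8)-18=-26
$t5=8+4=12
$t6=8-1=7
cmp $t6, 3  (cmp 7,3)
bne again: taken
$t0=M[12]=23
$t0=23-4=19
$t0=19-18=1
$t5=12+4=16
$t6=7-1=6
cmp $t6, 3  (cmp 6,3)
bne again: taken
$t0=M[16]=6
$t0=6-4=2
$t0=2-18=-16
$t5=16+4=20
$t6=6-1=5
cmp $t6, 3  (cmp 5,3)
bne again: taken
$t0=M[20]=1
$t0=1-4=-3
$t0=(-3)-18=-21
$t5=20+4=24
$t6=5-1=4
cmp $t6, 3  (cmp 4,3)
bne again: taken
$t0=M[24]=23
$t0=23-4=19
$t0=19-18=1
$t5=24+4=28
$t6=4-1=3
cmp $t6, 3  (cmp 3,3)
bne again: not taken
sw $t0, (0) → M[0]=1
halt.
Total executed instructions: 54.

54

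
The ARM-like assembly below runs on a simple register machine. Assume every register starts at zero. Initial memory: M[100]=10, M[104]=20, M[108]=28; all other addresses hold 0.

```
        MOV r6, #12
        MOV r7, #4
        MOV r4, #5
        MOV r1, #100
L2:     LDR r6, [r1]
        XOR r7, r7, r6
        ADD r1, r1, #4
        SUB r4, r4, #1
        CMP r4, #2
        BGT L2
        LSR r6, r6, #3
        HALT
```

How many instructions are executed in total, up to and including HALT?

24

MOV r6, #12 → r6=12
MOV r7, #4 → r7=4
MOV r4, #5 → r4=5
MOV r1, #100 → r1=100
LDR r6, [r1] → r6=M[100]=10
XOR r7, r7, r6 → r7=4^10=14
ADD r1, r1, #4 → r1=100+4=104
SUB r4, r4, #1 → r4=5-1=4
CMP r4, #2  (cmp 4,2)
BGT L2: taken
LDR r6, [r1] → r6=M[104]=20
XOR r7, r7, r6 → r7=14^20=26
ADD r1, r1, #4 → r1=104+4=108
SUB r4, r4, #1 → r4=4-1=3
CMP r4, #2  (cmp 3,2)
BGT L2: taken
LDR r6, [r1] → r6=M[108]=28
XOR r7, r7, r6 → r7=26^28=6
ADD r1, r1, #4 → r1=108+4=112
SUB r4, r4, #1 → r4=3-1=2
CMP r4, #2  (cmp 2,2)
BGT L2: not taken
LSR r6, r6, #3 → r6=28>>3=3
halt.
Total executed instructions: 24.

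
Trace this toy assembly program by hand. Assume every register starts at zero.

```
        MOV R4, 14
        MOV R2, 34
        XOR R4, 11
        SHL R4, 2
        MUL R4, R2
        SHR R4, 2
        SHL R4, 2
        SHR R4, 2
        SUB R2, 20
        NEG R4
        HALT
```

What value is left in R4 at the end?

MOV R4, 14 → R4=14
MOV R2, 34 → R2=34
XOR R4, 11 → R4=14^11=5
SHL R4, 2 → R4=5<<2=20
MUL R4, R2 → R4=20*34=680
SHR R4, 2 → R4=680>>2=170
SHL R4, 2 → R4=170<<2=680
SHR R4, 2 → R4=680>>2=170
SUB R2, 20 → R2=34-20=14
NEG R4 → R4=-(170)=-170
halt.

-170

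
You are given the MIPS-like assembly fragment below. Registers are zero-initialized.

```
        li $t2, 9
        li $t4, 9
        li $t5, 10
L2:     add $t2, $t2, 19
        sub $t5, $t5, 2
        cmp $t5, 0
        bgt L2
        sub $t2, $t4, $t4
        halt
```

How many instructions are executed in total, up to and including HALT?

25

$t2=9
$t4=9
$t5=10
$t2=9+19=28
$t5=10-2=8
cmp $t5, 0  (cmp 8,0)
bgt L2: taken
$t2=28+19=47
$t5=8-2=6
cmp $t5, 0  (cmp 6,0)
bgt L2: taken
$t2=47+19=66
$t5=6-2=4
cmp $t5, 0  (cmp 4,0)
bgt L2: taken
$t2=66+19=85
$t5=4-2=2
cmp $t5, 0  (cmp 2,0)
bgt L2: taken
$t2=85+19=104
$t5=2-2=0
cmp $t5, 0  (cmp 0,0)
bgt L2: not taken
$t2=9-9=0
halt.
Total executed instructions: 25.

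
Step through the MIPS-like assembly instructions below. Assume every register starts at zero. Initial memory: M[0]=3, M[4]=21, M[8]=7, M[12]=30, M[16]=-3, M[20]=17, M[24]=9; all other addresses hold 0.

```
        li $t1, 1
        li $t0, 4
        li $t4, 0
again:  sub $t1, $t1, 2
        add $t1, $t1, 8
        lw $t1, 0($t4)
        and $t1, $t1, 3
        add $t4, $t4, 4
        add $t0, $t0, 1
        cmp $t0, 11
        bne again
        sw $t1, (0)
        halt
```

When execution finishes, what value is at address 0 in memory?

after li $t1, 1: $t1=1
after li $t0, 4: $t0=4
after li $t4, 0: $t4=0
after sub $t1, $t1, 2: $t1=1-2=-1
after add $t1, $t1, 8: $t1=(-1)+8=7
after lw $t1, 0($t4): $t1=M[0]=3
after and $t1, $t1, 3: $t1=3&3=3
after add $t4, $t4, 4: $t4=0+4=4
after add $t0, $t0, 1: $t0=4+1=5
cmp $t0, 11  (cmp 5,11)
bne again: taken
after sub $t1, $t1, 2: $t1=3-2=1
after add $t1, $t1, 8: $t1=1+8=9
after lw $t1, 0($t4): $t1=M[4]=21
after and $t1, $t1, 3: $t1=21&3=1
after add $t4, $t4, 4: $t4=4+4=8
after add $t0, $t0, 1: $t0=5+1=6
cmp $t0, 11  (cmp 6,11)
bne again: taken
after sub $t1, $t1, 2: $t1=1-2=-1
after add $t1, $t1, 8: $t1=(-1)+8=7
after lw $t1, 0($t4): $t1=M[8]=7
after and $t1, $t1, 3: $t1=7&3=3
after add $t4, $t4, 4: $t4=8+4=12
after add $t0, $t0, 1: $t0=6+1=7
cmp $t0, 11  (cmp 7,11)
bne again: taken
after sub $t1, $t1, 2: $t1=3-2=1
after add $t1, $t1, 8: $t1=1+8=9
after lw $t1, 0($t4): $t1=M[12]=30
after and $t1, $t1, 3: $t1=30&3=2
after add $t4, $t4, 4: $t4=12+4=16
after add $t0, $t0, 1: $t0=7+1=8
cmp $t0, 11  (cmp 8,11)
bne again: taken
after sub $t1, $t1, 2: $t1=2-2=0
after add $t1, $t1, 8: $t1=0+8=8
after lw $t1, 0($t4): $t1=M[16]=-3
after and $t1, $t1, 3: $t1=(-3)&3=1
after add $t4, $t4, 4: $t4=16+4=20
after add $t0, $t0, 1: $t0=8+1=9
cmp $t0, 11  (cmp 9,11)
bne again: taken
after sub $t1, $t1, 2: $t1=1-2=-1
after add $t1, $t1, 8: $t1=(-1)+8=7
after lw $t1, 0($t4): $t1=M[20]=17
after and $t1, $t1, 3: $t1=17&3=1
after add $t4, $t4, 4: $t4=20+4=24
after add $t0, $t0, 1: $t0=9+1=10
cmp $t0, 11  (cmp 10,11)
bne again: taken
after sub $t1, $t1, 2: $t1=1-2=-1
after add $t1, $t1, 8: $t1=(-1)+8=7
after lw $t1, 0($t4): $t1=M[24]=9
after and $t1, $t1, 3: $t1=9&3=1
after add $t4, $t4, 4: $t4=24+4=28
after add $t0, $t0, 1: $t0=10+1=11
cmp $t0, 11  (cmp 11,11)
bne again: not taken
sw $t1, (0) → M[0]=1
halt.

1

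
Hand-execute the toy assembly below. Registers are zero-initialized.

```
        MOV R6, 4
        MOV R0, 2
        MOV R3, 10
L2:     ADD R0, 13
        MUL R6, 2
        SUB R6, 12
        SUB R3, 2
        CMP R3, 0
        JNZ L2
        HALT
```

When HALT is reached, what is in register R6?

after MOV R6, 4: R6=4
after MOV R0, 2: R0=2
after MOV R3, 10: R3=10
after ADD R0, 13: R0=2+13=15
after MUL R6, 2: R6=4*2=8
after SUB R6, 12: R6=8-12=-4
after SUB R3, 2: R3=10-2=8
CMP R3, 0  (cmp 8,0)
JNZ L2: taken
after ADD R0, 13: R0=15+13=28
after MUL R6, 2: R6=(-4)*2=-8
after SUB R6, 12: R6=(-8)-12=-20
after SUB R3, 2: R3=8-2=6
CMP R3, 0  (cmp 6,0)
JNZ L2: taken
after ADD R0, 13: R0=28+13=41
after MUL R6, 2: R6=(-20)*2=-40
after SUB R6, 12: R6=(-40)-12=-52
after SUB R3, 2: R3=6-2=4
CMP R3, 0  (cmp 4,0)
JNZ L2: taken
after ADD R0, 13: R0=41+13=54
after MUL R6, 2: R6=(-52)*2=-104
after SUB R6, 12: R6=(-104)-12=-116
after SUB R3, 2: R3=4-2=2
CMP R3, 0  (cmp 2,0)
JNZ L2: taken
after ADD R0, 13: R0=54+13=67
after MUL R6, 2: R6=(-116)*2=-232
after SUB R6, 12: R6=(-232)-12=-244
after SUB R3, 2: R3=2-2=0
CMP R3, 0  (cmp 0,0)
JNZ L2: not taken
halt.

-244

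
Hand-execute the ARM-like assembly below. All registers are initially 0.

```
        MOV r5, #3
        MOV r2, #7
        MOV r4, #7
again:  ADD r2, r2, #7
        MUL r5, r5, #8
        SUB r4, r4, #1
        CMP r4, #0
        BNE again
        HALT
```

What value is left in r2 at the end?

56

r5=3
r2=7
r4=7
r2=7+7=14
r5=3*8=24
r4=7-1=6
CMP r4, #0  (cmp 6,0)
BNE again: taken
r2=14+7=21
r5=24*8=192
r4=6-1=5
CMP r4, #0  (cmp 5,0)
BNE again: taken
r2=21+7=28
r5=192*8=1536
r4=5-1=4
CMP r4, #0  (cmp 4,0)
BNE again: taken
r2=28+7=35
r5=1536*8=12288
r4=4-1=3
CMP r4, #0  (cmp 3,0)
BNE again: taken
r2=35+7=42
r5=12288*8=98304
r4=3-1=2
CMP r4, #0  (cmp 2,0)
BNE again: taken
r2=42+7=49
r5=98304*8=786432
r4=2-1=1
CMP r4, #0  (cmp 1,0)
BNE again: taken
r2=49+7=56
r5=786432*8=6291456
r4=1-1=0
CMP r4, #0  (cmp 0,0)
BNE again: not taken
halt.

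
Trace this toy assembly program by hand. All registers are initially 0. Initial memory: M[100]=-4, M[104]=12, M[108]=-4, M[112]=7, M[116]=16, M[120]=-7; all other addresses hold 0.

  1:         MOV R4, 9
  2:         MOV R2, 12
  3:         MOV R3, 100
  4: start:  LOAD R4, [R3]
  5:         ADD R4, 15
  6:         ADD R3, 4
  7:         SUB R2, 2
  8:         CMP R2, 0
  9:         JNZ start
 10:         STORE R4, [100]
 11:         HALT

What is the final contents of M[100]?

8

after MOV R4, 9: R4=9
after MOV R2, 12: R2=12
after MOV R3, 100: R3=100
after LOAD R4, [R3]: R4=M[100]=-4
after ADD R4, 15: R4=(-4)+15=11
after ADD R3, 4: R3=100+4=104
after SUB R2, 2: R2=12-2=10
CMP R2, 0  (cmp 10,0)
JNZ start: taken
after LOAD R4, [R3]: R4=M[104]=12
after ADD R4, 15: R4=12+15=27
after ADD R3, 4: R3=104+4=108
after SUB R2, 2: R2=10-2=8
CMP R2, 0  (cmp 8,0)
JNZ start: taken
after LOAD R4, [R3]: R4=M[108]=-4
after ADD R4, 15: R4=(-4)+15=11
after ADD R3, 4: R3=108+4=112
after SUB R2, 2: R2=8-2=6
CMP R2, 0  (cmp 6,0)
JNZ start: taken
after LOAD R4, [R3]: R4=M[112]=7
after ADD R4, 15: R4=7+15=22
after ADD R3, 4: R3=112+4=116
after SUB R2, 2: R2=6-2=4
CMP R2, 0  (cmp 4,0)
JNZ start: taken
after LOAD R4, [R3]: R4=M[116]=16
after ADD R4, 15: R4=16+15=31
after ADD R3, 4: R3=116+4=120
after SUB R2, 2: R2=4-2=2
CMP R2, 0  (cmp 2,0)
JNZ start: taken
after LOAD R4, [R3]: R4=M[120]=-7
after ADD R4, 15: R4=(-7)+15=8
after ADD R3, 4: R3=120+4=124
after SUB R2, 2: R2=2-2=0
CMP R2, 0  (cmp 0,0)
JNZ start: not taken
STORE R4, [100] → M[100]=8
halt.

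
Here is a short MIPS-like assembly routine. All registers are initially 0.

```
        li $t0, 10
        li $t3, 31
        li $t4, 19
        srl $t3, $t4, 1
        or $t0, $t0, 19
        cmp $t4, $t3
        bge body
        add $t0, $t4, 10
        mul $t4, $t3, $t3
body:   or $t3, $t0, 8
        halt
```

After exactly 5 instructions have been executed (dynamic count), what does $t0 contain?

27

$t0=10
$t3=31
$t4=19
$t3=19>>1=9
$t0=10|19=27
After step 5: $t0 = 27.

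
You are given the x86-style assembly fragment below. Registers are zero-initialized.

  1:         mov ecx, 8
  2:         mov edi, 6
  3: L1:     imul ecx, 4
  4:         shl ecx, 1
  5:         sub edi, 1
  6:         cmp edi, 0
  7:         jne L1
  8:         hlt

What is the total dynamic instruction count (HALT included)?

after mov ecx, 8: ecx=8
after mov edi, 6: edi=6
after imul ecx, 4: ecx=8*4=32
after shl ecx, 1: ecx=32<<1=64
after sub edi, 1: edi=6-1=5
cmp edi, 0  (cmp 5,0)
jne L1: taken
after imul ecx, 4: ecx=64*4=256
after shl ecx, 1: ecx=256<<1=512
after sub edi, 1: edi=5-1=4
cmp edi, 0  (cmp 4,0)
jne L1: taken
after imul ecx, 4: ecx=512*4=2048
after shl ecx, 1: ecx=2048<<1=4096
after sub edi, 1: edi=4-1=3
cmp edi, 0  (cmp 3,0)
jne L1: taken
after imul ecx, 4: ecx=4096*4=16384
after shl ecx, 1: ecx=16384<<1=32768
after sub edi, 1: edi=3-1=2
cmp edi, 0  (cmp 2,0)
jne L1: taken
after imul ecx, 4: ecx=32768*4=131072
after shl ecx, 1: ecx=131072<<1=262144
after sub edi, 1: edi=2-1=1
cmp edi, 0  (cmp 1,0)
jne L1: taken
after imul ecx, 4: ecx=262144*4=1048576
after shl ecx, 1: ecx=1048576<<1=2097152
after sub edi, 1: edi=1-1=0
cmp edi, 0  (cmp 0,0)
jne L1: not taken
halt.
Total executed instructions: 33.

33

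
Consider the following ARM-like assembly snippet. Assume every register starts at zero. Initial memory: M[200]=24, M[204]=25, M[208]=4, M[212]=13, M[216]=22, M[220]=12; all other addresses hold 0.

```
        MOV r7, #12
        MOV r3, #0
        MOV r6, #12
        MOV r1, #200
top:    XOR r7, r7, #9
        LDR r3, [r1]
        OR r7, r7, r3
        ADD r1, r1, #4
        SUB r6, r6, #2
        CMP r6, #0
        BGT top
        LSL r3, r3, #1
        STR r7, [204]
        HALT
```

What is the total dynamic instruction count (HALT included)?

49

after MOV r7, #12: r7=12
after MOV r3, #0: r3=0
after MOV r6, #12: r6=12
after MOV r1, #200: r1=200
after XOR r7, r7, #9: r7=12^9=5
after LDR r3, [r1]: r3=M[200]=24
after OR r7, r7, r3: r7=5|24=29
after ADD r1, r1, #4: r1=200+4=204
after SUB r6, r6, #2: r6=12-2=10
CMP r6, #0  (cmp 10,0)
BGT top: taken
after XOR r7, r7, #9: r7=29^9=20
after LDR r3, [r1]: r3=M[204]=25
after OR r7, r7, r3: r7=20|25=29
after ADD r1, r1, #4: r1=204+4=208
after SUB r6, r6, #2: r6=10-2=8
CMP r6, #0  (cmp 8,0)
BGT top: taken
after XOR r7, r7, #9: r7=29^9=20
after LDR r3, [r1]: r3=M[208]=4
after OR r7, r7, r3: r7=20|4=20
after ADD r1, r1, #4: r1=208+4=212
after SUB r6, r6, #2: r6=8-2=6
CMP r6, #0  (cmp 6,0)
BGT top: taken
after XOR r7, r7, #9: r7=20^9=29
after LDR r3, [r1]: r3=M[212]=13
after OR r7, r7, r3: r7=29|13=29
after ADD r1, r1, #4: r1=212+4=216
after SUB r6, r6, #2: r6=6-2=4
CMP r6, #0  (cmp 4,0)
BGT top: taken
after XOR r7, r7, #9: r7=29^9=20
after LDR r3, [r1]: r3=M[216]=22
after OR r7, r7, r3: r7=20|22=22
after ADD r1, r1, #4: r1=216+4=220
after SUB r6, r6, #2: r6=4-2=2
CMP r6, #0  (cmp 2,0)
BGT top: taken
after XOR r7, r7, #9: r7=22^9=31
after LDR r3, [r1]: r3=M[220]=12
after OR r7, r7, r3: r7=31|12=31
after ADD r1, r1, #4: r1=220+4=224
after SUB r6, r6, #2: r6=2-2=0
CMP r6, #0  (cmp 0,0)
BGT top: not taken
after LSL r3, r3, #1: r3=12<<1=24
STR r7, [204] → M[204]=31
halt.
Total executed instructions: 49.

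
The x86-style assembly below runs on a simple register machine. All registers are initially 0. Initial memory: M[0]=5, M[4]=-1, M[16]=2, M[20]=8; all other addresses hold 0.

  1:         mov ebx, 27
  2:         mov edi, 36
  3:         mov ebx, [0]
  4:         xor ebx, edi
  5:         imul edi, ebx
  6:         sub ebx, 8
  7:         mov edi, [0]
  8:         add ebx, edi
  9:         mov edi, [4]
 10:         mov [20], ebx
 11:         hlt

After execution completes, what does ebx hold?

mov ebx, 27 → ebx=27
mov edi, 36 → edi=36
mov ebx, [0] → ebx=M[0]=5
xor ebx, edi → ebx=5^36=33
imul edi, ebx → edi=36*33=1188
sub ebx, 8 → ebx=33-8=25
mov edi, [0] → edi=M[0]=5
add ebx, edi → ebx=25+5=30
mov edi, [4] → edi=M[4]=-1
mov [20], ebx → M[20]=30
halt.

30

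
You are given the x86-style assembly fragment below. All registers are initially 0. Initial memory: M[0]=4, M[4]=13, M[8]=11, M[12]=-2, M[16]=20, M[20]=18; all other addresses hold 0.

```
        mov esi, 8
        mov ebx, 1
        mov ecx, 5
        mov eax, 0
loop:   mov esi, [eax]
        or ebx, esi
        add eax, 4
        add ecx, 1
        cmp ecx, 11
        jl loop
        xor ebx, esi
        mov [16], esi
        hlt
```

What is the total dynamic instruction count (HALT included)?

mov esi, 8 → esi=8
mov ebx, 1 → ebx=1
mov ecx, 5 → ecx=5
mov eax, 0 → eax=0
mov esi, [eax] → esi=M[0]=4
or ebx, esi → ebx=1|4=5
add eax, 4 → eax=0+4=4
add ecx, 1 → ecx=5+1=6
cmp ecx, 11  (cmp 6,11)
jl loop: taken
mov esi, [eax] → esi=M[4]=13
or ebx, esi → ebx=5|13=13
add eax, 4 → eax=4+4=8
add ecx, 1 → ecx=6+1=7
cmp ecx, 11  (cmp 7,11)
jl loop: taken
mov esi, [eax] → esi=M[8]=11
or ebx, esi → ebx=13|11=15
add eax, 4 → eax=8+4=12
add ecx, 1 → ecx=7+1=8
cmp ecx, 11  (cmp 8,11)
jl loop: taken
mov esi, [eax] → esi=M[12]=-2
or ebx, esi → ebx=15|(-2)=-1
add eax, 4 → eax=12+4=16
add ecx, 1 → ecx=8+1=9
cmp ecx, 11  (cmp 9,11)
jl loop: taken
mov esi, [eax] → esi=M[16]=20
or ebx, esi → ebx=(-1)|20=-1
add eax, 4 → eax=16+4=20
add ecx, 1 → ecx=9+1=10
cmp ecx, 11  (cmp 10,11)
jl loop: taken
mov esi, [eax] → esi=M[20]=18
or ebx, esi → ebx=(-1)|18=-1
add eax, 4 → eax=20+4=24
add ecx, 1 → ecx=10+1=11
cmp ecx, 11  (cmp 11,11)
jl loop: not taken
xor ebx, esi → ebx=(-1)^18=-19
mov [16], esi → M[16]=18
halt.
Total executed instructions: 43.

43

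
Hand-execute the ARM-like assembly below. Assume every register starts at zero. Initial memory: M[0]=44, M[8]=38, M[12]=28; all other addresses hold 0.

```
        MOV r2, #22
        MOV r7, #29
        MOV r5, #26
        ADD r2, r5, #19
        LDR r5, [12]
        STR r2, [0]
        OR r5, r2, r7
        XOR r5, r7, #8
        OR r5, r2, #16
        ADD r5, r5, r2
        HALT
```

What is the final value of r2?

45

after MOV r2, #22: r2=22
after MOV r7, #29: r7=29
after MOV r5, #26: r5=26
after ADD r2, r5, #19: r2=26+19=45
after LDR r5, [12]: r5=M[12]=28
STR r2, [0] → M[0]=45
after OR r5, r2, r7: r5=45|29=61
after XOR r5, r7, #8: r5=29^8=21
after OR r5, r2, #16: r5=45|16=61
after ADD r5, r5, r2: r5=61+45=106
halt.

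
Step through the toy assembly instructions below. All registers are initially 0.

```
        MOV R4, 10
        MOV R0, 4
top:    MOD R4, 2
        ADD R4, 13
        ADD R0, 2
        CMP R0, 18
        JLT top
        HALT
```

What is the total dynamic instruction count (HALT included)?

after MOV R4, 10: R4=10
after MOV R0, 4: R0=4
after MOD R4, 2: R4=10%2=0
after ADD R4, 13: R4=0+13=13
after ADD R0, 2: R0=4+2=6
CMP R0, 18  (cmp 6,18)
JLT top: taken
after MOD R4, 2: R4=13%2=1
after ADD R4, 13: R4=1+13=14
after ADD R0, 2: R0=6+2=8
CMP R0, 18  (cmp 8,18)
JLT top: taken
after MOD R4, 2: R4=14%2=0
after ADD R4, 13: R4=0+13=13
after ADD R0, 2: R0=8+2=10
CMP R0, 18  (cmp 10,18)
JLT top: taken
after MOD R4, 2: R4=13%2=1
after ADD R4, 13: R4=1+13=14
after ADD R0, 2: R0=10+2=12
CMP R0, 18  (cmp 12,18)
JLT top: taken
after MOD R4, 2: R4=14%2=0
after ADD R4, 13: R4=0+13=13
after ADD R0, 2: R0=12+2=14
CMP R0, 18  (cmp 14,18)
JLT top: taken
after MOD R4, 2: R4=13%2=1
after ADD R4, 13: R4=1+13=14
after ADD R0, 2: R0=14+2=16
CMP R0, 18  (cmp 16,18)
JLT top: taken
after MOD R4, 2: R4=14%2=0
after ADD R4, 13: R4=0+13=13
after ADD R0, 2: R0=16+2=18
CMP R0, 18  (cmp 18,18)
JLT top: not taken
halt.
Total executed instructions: 38.

38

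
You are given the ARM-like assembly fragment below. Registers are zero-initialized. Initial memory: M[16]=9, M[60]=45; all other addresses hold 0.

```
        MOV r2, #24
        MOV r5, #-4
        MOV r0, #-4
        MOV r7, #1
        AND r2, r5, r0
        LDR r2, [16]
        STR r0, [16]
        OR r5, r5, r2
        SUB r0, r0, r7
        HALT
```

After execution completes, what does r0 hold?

-5

MOV r2, #24 → r2=24
MOV r5, #-4 → r5=-4
MOV r0, #-4 → r0=-4
MOV r7, #1 → r7=1
AND r2, r5, r0 → r2=(-4)&(-4)=-4
LDR r2, [16] → r2=M[16]=9
STR r0, [16] → M[16]=-4
OR r5, r5, r2 → r5=(-4)|9=-3
SUB r0, r0, r7 → r0=(-4)-1=-5
halt.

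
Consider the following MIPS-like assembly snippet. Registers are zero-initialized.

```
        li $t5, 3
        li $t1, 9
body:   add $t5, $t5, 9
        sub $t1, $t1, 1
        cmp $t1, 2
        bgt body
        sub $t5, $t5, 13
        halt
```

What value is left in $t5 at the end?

53

li $t5, 3 → $t5=3
li $t1, 9 → $t1=9
add $t5, $t5, 9 → $t5=3+9=12
sub $t1, $t1, 1 → $t1=9-1=8
cmp $t1, 2  (cmp 8,2)
bgt body: taken
add $t5, $t5, 9 → $t5=12+9=21
sub $t1, $t1, 1 → $t1=8-1=7
cmp $t1, 2  (cmp 7,2)
bgt body: taken
add $t5, $t5, 9 → $t5=21+9=30
sub $t1, $t1, 1 → $t1=7-1=6
cmp $t1, 2  (cmp 6,2)
bgt body: taken
add $t5, $t5, 9 → $t5=30+9=39
sub $t1, $t1, 1 → $t1=6-1=5
cmp $t1, 2  (cmp 5,2)
bgt body: taken
add $t5, $t5, 9 → $t5=39+9=48
sub $t1, $t1, 1 → $t1=5-1=4
cmp $t1, 2  (cmp 4,2)
bgt body: taken
add $t5, $t5, 9 → $t5=48+9=57
sub $t1, $t1, 1 → $t1=4-1=3
cmp $t1, 2  (cmp 3,2)
bgt body: taken
add $t5, $t5, 9 → $t5=57+9=66
sub $t1, $t1, 1 → $t1=3-1=2
cmp $t1, 2  (cmp 2,2)
bgt body: not taken
sub $t5, $t5, 13 → $t5=66-13=53
halt.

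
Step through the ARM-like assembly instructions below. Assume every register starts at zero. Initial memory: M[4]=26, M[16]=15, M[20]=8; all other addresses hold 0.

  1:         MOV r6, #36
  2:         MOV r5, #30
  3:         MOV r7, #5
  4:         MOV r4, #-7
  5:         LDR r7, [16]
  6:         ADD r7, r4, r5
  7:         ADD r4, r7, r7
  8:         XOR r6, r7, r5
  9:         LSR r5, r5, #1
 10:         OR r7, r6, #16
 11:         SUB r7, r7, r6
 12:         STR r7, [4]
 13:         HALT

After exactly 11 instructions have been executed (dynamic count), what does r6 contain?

9

after MOV r6, #36: r6=36
after MOV r5, #30: r5=30
after MOV r7, #5: r7=5
after MOV r4, #-7: r4=-7
after LDR r7, [16]: r7=M[16]=15
after ADD r7, r4, r5: r7=(-7)+30=23
after ADD r4, r7, r7: r4=23+23=46
after XOR r6, r7, r5: r6=23^30=9
after LSR r5, r5, #1: r5=30>>1=15
after OR r7, r6, #16: r7=9|16=25
after SUB r7, r7, r6: r7=25-9=16
After step 11: r6 = 9.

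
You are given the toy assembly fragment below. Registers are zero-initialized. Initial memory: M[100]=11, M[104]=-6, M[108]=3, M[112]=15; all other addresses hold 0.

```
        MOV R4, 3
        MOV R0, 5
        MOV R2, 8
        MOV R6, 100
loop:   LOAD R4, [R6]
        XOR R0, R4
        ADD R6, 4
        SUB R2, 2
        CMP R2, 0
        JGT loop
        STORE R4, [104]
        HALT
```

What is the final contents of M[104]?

15

after MOV R4, 3: R4=3
after MOV R0, 5: R0=5
after MOV R2, 8: R2=8
after MOV R6, 100: R6=100
after LOAD R4, [R6]: R4=M[100]=11
after XOR R0, R4: R0=5^11=14
after ADD R6, 4: R6=100+4=104
after SUB R2, 2: R2=8-2=6
CMP R2, 0  (cmp 6,0)
JGT loop: taken
after LOAD R4, [R6]: R4=M[104]=-6
after XOR R0, R4: R0=14^(-6)=-12
after ADD R6, 4: R6=104+4=108
after SUB R2, 2: R2=6-2=4
CMP R2, 0  (cmp 4,0)
JGT loop: taken
after LOAD R4, [R6]: R4=M[108]=3
after XOR R0, R4: R0=(-12)^3=-9
after ADD R6, 4: R6=108+4=112
after SUB R2, 2: R2=4-2=2
CMP R2, 0  (cmp 2,0)
JGT loop: taken
after LOAD R4, [R6]: R4=M[112]=15
after XOR R0, R4: R0=(-9)^15=-8
after ADD R6, 4: R6=112+4=116
after SUB R2, 2: R2=2-2=0
CMP R2, 0  (cmp 0,0)
JGT loop: not taken
STORE R4, [104] → M[104]=15
halt.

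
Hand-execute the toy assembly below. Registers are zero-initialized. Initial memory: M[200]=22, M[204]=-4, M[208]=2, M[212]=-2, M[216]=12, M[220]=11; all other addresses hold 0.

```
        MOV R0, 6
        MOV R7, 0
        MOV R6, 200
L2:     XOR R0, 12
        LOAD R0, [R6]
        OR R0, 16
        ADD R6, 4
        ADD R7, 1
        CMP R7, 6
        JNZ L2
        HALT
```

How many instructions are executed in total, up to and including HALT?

46

R0=6
R7=0
R6=200
R0=6^12=10
R0=M[200]=22
R0=22|16=22
R6=200+4=204
R7=0+1=1
CMP R7, 6  (cmp 1,6)
JNZ L2: taken
R0=22^12=26
R0=M[204]=-4
R0=(-4)|16=-4
R6=204+4=208
R7=1+1=2
CMP R7, 6  (cmp 2,6)
JNZ L2: taken
R0=(-4)^12=-16
R0=M[208]=2
R0=2|16=18
R6=208+4=212
R7=2+1=3
CMP R7, 6  (cmp 3,6)
JNZ L2: taken
R0=18^12=30
R0=M[212]=-2
R0=(-2)|16=-2
R6=212+4=216
R7=3+1=4
CMP R7, 6  (cmp 4,6)
JNZ L2: taken
R0=(-2)^12=-14
R0=M[216]=12
R0=12|16=28
R6=216+4=220
R7=4+1=5
CMP R7, 6  (cmp 5,6)
JNZ L2: taken
R0=28^12=16
R0=M[220]=11
R0=11|16=27
R6=220+4=224
R7=5+1=6
CMP R7, 6  (cmp 6,6)
JNZ L2: not taken
halt.
Total executed instructions: 46.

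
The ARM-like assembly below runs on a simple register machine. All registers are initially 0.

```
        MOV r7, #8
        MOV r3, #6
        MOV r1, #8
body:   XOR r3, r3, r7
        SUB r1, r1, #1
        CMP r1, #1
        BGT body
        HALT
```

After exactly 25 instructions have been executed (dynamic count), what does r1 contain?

2

MOV r7, #8 → r7=8
MOV r3, #6 → r3=6
MOV r1, #8 → r1=8
XOR r3, r3, r7 → r3=6^8=14
SUB r1, r1, #1 → r1=8-1=7
CMP r1, #1  (cmp 7,1)
BGT body: taken
XOR r3, r3, r7 → r3=14^8=6
SUB r1, r1, #1 → r1=7-1=6
CMP r1, #1  (cmp 6,1)
BGT body: taken
XOR r3, r3, r7 → r3=6^8=14
SUB r1, r1, #1 → r1=6-1=5
CMP r1, #1  (cmp 5,1)
BGT body: taken
XOR r3, r3, r7 → r3=14^8=6
SUB r1, r1, #1 → r1=5-1=4
CMP r1, #1  (cmp 4,1)
BGT body: taken
XOR r3, r3, r7 → r3=6^8=14
SUB r1, r1, #1 → r1=4-1=3
CMP r1, #1  (cmp 3,1)
BGT body: taken
XOR r3, r3, r7 → r3=14^8=6
SUB r1, r1, #1 → r1=3-1=2
After step 25: r1 = 2.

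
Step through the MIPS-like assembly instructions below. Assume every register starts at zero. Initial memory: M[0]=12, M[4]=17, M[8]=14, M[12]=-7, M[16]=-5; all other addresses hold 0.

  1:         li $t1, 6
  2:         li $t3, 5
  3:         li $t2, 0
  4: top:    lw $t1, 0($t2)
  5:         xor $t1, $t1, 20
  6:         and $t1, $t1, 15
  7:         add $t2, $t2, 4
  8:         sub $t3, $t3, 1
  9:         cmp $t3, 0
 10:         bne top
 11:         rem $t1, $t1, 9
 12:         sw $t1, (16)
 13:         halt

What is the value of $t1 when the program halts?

6

$t1=6
$t3=5
$t2=0
$t1=M[0]=12
$t1=12^20=24
$t1=24&15=8
$t2=0+4=4
$t3=5-1=4
cmp $t3, 0  (cmp 4,0)
bne top: taken
$t1=M[4]=17
$t1=17^20=5
$t1=5&15=5
$t2=4+4=8
$t3=4-1=3
cmp $t3, 0  (cmp 3,0)
bne top: taken
$t1=M[8]=14
$t1=14^20=26
$t1=26&15=10
$t2=8+4=12
$t3=3-1=2
cmp $t3, 0  (cmp 2,0)
bne top: taken
$t1=M[12]=-7
$t1=(-7)^20=-19
$t1=(-19)&15=13
$t2=12+4=16
$t3=2-1=1
cmp $t3, 0  (cmp 1,0)
bne top: taken
$t1=M[16]=-5
$t1=(-5)^20=-17
$t1=(-17)&15=15
$t2=16+4=20
$t3=1-1=0
cmp $t3, 0  (cmp 0,0)
bne top: not taken
$t1=15%9=6
sw $t1, (16) → M[16]=6
halt.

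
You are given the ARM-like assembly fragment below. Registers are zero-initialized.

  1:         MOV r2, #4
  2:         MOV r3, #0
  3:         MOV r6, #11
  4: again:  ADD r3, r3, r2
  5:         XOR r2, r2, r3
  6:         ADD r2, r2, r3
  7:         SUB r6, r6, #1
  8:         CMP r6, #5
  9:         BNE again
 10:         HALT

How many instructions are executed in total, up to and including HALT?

after MOV r2, #4: r2=4
after MOV r3, #0: r3=0
after MOV r6, #11: r6=11
after ADD r3, r3, r2: r3=0+4=4
after XOR r2, r2, r3: r2=4^4=0
after ADD r2, r2, r3: r2=0+4=4
after SUB r6, r6, #1: r6=11-1=10
CMP r6, #5  (cmp 10,5)
BNE again: taken
after ADD r3, r3, r2: r3=4+4=8
after XOR r2, r2, r3: r2=4^8=12
after ADD r2, r2, r3: r2=12+8=20
after SUB r6, r6, #1: r6=10-1=9
CMP r6, #5  (cmp 9,5)
BNE again: taken
after ADD r3, r3, r2: r3=8+20=28
after XOR r2, r2, r3: r2=20^28=8
after ADD r2, r2, r3: r2=8+28=36
after SUB r6, r6, #1: r6=9-1=8
CMP r6, #5  (cmp 8,5)
BNE again: taken
after ADD r3, r3, r2: r3=28+36=64
after XOR r2, r2, r3: r2=36^64=100
after ADD r2, r2, r3: r2=100+64=164
after SUB r6, r6, #1: r6=8-1=7
CMP r6, #5  (cmp 7,5)
BNE again: taken
after ADD r3, r3, r2: r3=64+164=228
after XOR r2, r2, r3: r2=164^228=64
after ADD r2, r2, r3: r2=64+228=292
after SUB r6, r6, #1: r6=7-1=6
CMP r6, #5  (cmp 6,5)
BNE again: taken
after ADD r3, r3, r2: r3=228+292=520
after XOR r2, r2, r3: r2=292^520=812
after ADD r2, r2, r3: r2=812+520=1332
after SUB r6, r6, #1: r6=6-1=5
CMP r6, #5  (cmp 5,5)
BNE again: not taken
halt.
Total executed instructions: 40.

40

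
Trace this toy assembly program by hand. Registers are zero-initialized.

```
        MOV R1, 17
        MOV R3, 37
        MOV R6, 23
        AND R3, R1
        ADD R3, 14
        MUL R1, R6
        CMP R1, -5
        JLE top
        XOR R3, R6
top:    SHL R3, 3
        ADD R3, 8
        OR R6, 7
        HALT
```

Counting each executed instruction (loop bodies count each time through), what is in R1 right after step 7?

391

R1=17
R3=37
R6=23
R3=37&17=1
R3=1+14=15
R1=17*23=391
CMP R1, -5  (cmp 391,-5)
After step 7: R1 = 391.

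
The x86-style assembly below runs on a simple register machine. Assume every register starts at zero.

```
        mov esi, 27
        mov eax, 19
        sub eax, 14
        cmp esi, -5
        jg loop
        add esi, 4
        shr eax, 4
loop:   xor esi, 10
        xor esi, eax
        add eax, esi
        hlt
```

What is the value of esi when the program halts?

after mov esi, 27: esi=27
after mov eax, 19: eax=19
after sub eax, 14: eax=19-14=5
cmp esi, -5  (cmp 27,-5)
jg loop: taken
after xor esi, 10: esi=27^10=17
after xor esi, eax: esi=17^5=20
after add eax, esi: eax=5+20=25
halt.

20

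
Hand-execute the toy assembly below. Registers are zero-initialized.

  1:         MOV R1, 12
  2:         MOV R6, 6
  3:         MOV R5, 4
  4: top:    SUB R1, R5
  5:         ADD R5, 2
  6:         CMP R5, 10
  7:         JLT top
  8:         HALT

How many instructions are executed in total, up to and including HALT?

MOV R1, 12 → R1=12
MOV R6, 6 → R6=6
MOV R5, 4 → R5=4
SUB R1, R5 → R1=12-4=8
ADD R5, 2 → R5=4+2=6
CMP R5, 10  (cmp 6,10)
JLT top: taken
SUB R1, R5 → R1=8-6=2
ADD R5, 2 → R5=6+2=8
CMP R5, 10  (cmp 8,10)
JLT top: taken
SUB R1, R5 → R1=2-8=-6
ADD R5, 2 → R5=8+2=10
CMP R5, 10  (cmp 10,10)
JLT top: not taken
halt.
Total executed instructions: 16.

16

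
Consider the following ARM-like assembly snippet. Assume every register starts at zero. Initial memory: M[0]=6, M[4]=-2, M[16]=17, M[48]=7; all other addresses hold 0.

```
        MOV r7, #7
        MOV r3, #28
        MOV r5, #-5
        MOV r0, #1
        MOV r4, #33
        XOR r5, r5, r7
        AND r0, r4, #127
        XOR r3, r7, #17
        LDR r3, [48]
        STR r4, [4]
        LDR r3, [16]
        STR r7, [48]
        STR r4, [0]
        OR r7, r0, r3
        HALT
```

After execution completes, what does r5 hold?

r7=7
r3=28
r5=-5
r0=1
r4=33
r5=(-5)^7=-4
r0=33&127=33
r3=7^17=22
r3=M[48]=7
STR r4, [4] → M[4]=33
r3=M[16]=17
STR r7, [48] → M[48]=7
STR r4, [0] → M[0]=33
r7=33|17=49
halt.

-4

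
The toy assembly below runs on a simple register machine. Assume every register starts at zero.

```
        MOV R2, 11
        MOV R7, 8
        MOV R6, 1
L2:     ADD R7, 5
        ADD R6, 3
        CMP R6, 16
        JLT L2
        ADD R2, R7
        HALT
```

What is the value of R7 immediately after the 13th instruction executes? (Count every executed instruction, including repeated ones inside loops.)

R2=11
R7=8
R6=1
R7=8+5=13
R6=1+3=4
CMP R6, 16  (cmp 4,16)
JLT L2: taken
R7=13+5=18
R6=4+3=7
CMP R6, 16  (cmp 7,16)
JLT L2: taken
R7=18+5=23
R6=7+3=10
After step 13: R7 = 23.

23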